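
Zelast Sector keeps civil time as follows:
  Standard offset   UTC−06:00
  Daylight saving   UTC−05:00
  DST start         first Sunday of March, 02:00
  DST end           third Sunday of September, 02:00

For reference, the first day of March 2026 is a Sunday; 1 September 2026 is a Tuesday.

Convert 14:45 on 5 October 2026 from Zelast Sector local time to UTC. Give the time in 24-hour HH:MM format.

1 March 2026 is a Sunday, so the first Sunday is March 1.
1 September 2026 is a Tuesday, so the first Sunday is September 6 and the third is September 20.
5 October 2026 does not fall between 1 March and 20 September, so daylight saving is not in effect and Zelast Sector is at UTC−06:00.
14:45 local + 6h = 20:45 UTC.

20:45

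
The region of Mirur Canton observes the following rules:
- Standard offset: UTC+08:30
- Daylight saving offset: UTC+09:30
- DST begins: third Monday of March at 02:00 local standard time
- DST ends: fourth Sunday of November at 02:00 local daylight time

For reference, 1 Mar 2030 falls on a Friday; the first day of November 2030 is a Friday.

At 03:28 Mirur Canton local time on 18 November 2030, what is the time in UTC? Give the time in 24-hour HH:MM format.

17:58

1 March 2030 is a Friday, so the first Monday is March 4 and the third is March 18.
1 November 2030 is a Friday, so the first Sunday is November 3 and the fourth is November 24.
Daylight saving runs 18 March – 24 November; 18 November 2030 is inside that window, so Mirur Canton is at UTC+09:30.
03:28 local − 9h30m = 17:58 UTC (rolling into the previous day, 17 November 2030).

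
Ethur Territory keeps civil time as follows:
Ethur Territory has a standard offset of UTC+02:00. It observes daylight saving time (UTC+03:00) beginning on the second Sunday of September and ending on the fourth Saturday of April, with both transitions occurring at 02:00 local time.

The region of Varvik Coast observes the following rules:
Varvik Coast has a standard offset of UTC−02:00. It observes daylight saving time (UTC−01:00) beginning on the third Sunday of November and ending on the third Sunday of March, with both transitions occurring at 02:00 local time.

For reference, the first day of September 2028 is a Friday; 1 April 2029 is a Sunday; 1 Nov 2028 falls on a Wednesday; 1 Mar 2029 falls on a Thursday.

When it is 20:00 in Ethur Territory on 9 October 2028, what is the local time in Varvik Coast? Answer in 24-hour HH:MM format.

1 September 2028 is a Friday, so the first Sunday is September 3 and the second is September 10.
1 April 2029 is a Sunday, so the first Saturday is April 7 and the fourth is April 28.
9 October 2028 lies within the daylight-saving period (10 September 2028 – 28 April 2029), so Ethur Territory is on daylight time, UTC+03:00.
20:00 Ethur Territory − 3h = 17:00 UTC.
1 November 2028 is a Wednesday, so the first Sunday is November 5 and the third is November 19.
1 March 2029 is a Thursday, so the first Sunday is March 4 and the third is March 18.
At the standard offset (UTC−02:00), 17:00 UTC − 2h = 15:00 Varvik Coast standard time.
The standard-time date in Varvik Coast, 9 October 2028, is outside the daylight-saving period (19 November 2028 – 18 March 2029), so Varvik Coast is on standard time, UTC−02:00.
17:00 UTC − 2h = 15:00 Varvik Coast.

15:00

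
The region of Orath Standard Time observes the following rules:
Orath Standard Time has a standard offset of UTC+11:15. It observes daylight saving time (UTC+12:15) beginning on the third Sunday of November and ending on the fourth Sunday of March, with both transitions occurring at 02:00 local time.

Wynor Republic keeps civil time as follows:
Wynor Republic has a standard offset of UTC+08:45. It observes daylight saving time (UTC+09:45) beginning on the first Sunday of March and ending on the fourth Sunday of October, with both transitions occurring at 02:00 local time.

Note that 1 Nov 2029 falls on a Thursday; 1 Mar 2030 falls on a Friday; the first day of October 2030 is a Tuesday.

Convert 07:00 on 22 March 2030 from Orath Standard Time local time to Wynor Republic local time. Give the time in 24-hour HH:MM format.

04:30

1 November 2029 is a Thursday, so the first Sunday is November 4 and the third is November 18.
1 March 2030 is a Friday, so the first Sunday is March 3 and the fourth is March 24.
22 March 2030 lies within the daylight-saving period (18 November 2029 – 24 March 2030), so Orath Standard Time is on daylight time, UTC+12:15.
07:00 Orath Standard Time − 12h15m = 18:45 UTC (rolling into the previous day, 21 March 2030).
1 March 2030 is a Friday, so the first Sunday is March 3.
1 October 2030 is a Tuesday, so the first Sunday is October 6 and the fourth is October 27.
At the standard offset (UTC+08:45), 18:45 UTC + 8h45m = 03:30 Wynor Republic standard time (rolling into the next day, 22 March 2030).
The standard-time date in Wynor Republic, 22 March 2030, falls between 3 March and 27 October, so daylight saving is in effect and Wynor Republic is at UTC+09:45.
18:45 UTC + 9h45m = 04:30 Wynor Republic (rolling into the next day, 22 March 2030).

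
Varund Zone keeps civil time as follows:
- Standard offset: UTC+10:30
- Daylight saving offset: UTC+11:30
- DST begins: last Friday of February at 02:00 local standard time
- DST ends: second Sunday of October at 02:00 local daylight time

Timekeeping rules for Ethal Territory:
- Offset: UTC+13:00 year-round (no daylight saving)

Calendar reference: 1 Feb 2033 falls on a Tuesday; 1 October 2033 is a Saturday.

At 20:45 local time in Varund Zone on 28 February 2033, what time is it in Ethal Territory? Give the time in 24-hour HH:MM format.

22:15

1 February 2033 is a Tuesday, so Fridays fall on 4, 11, 18, 25; the last is February 25.
1 October 2033 is a Saturday, so the first Sunday is October 2 and the second is October 9.
28 February 2033 lies within the daylight-saving period (25 February – 9 October), so Varund Zone is on daylight time, UTC+11:30.
20:45 Varund Zone − 11h30m = 09:15 UTC.
Ethal Territory stays on UTC+13:00 all year.
09:15 UTC + 13h = 22:15 Ethal Territory.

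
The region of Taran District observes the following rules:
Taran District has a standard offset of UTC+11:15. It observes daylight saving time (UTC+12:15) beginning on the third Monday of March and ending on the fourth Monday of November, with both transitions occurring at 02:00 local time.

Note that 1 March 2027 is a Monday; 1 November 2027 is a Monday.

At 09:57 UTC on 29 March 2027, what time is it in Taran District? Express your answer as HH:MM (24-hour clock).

1 March 2027 is a Monday, so the first Monday is March 1 and the third is March 15.
1 November 2027 is a Monday, so the first Monday is November 1 and the fourth is November 22.
At the standard offset (UTC+11:15), 09:57 UTC + 11h15m = 21:12 Taran District standard time.
The standard-time date in Taran District, 29 March 2027, lies within the daylight-saving period (15 March – 22 November), so Taran District is on daylight time, UTC+12:15.
09:57 UTC + 12h15m = 22:12 local.

22:12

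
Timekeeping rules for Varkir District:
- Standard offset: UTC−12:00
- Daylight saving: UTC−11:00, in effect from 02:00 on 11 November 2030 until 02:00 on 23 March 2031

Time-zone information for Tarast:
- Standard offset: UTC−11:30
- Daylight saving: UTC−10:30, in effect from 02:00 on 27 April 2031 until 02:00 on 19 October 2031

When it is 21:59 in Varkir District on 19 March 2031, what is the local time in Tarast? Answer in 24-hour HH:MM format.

21:29

19 March 2031 lies within the daylight-saving period (11 November 2030 – 23 March 2031), so Varkir District is on daylight time, UTC−11:00.
21:59 Varkir District + 11h = 08:59 UTC (rolling into the next day, 20 March 2031).
At the standard offset (UTC−11:30), 08:59 UTC − 11h30m = 21:29 Tarast standard time (rolling into the previous day, 19 March 2031).
Daylight saving runs 27 April – 19 October; the standard-time date in Tarast, 19 March 2031, is outside that window, so Tarast is on standard time at UTC−11:30.
08:59 UTC − 11h30m = 21:29 Tarast (rolling into the previous day, 19 March 2031).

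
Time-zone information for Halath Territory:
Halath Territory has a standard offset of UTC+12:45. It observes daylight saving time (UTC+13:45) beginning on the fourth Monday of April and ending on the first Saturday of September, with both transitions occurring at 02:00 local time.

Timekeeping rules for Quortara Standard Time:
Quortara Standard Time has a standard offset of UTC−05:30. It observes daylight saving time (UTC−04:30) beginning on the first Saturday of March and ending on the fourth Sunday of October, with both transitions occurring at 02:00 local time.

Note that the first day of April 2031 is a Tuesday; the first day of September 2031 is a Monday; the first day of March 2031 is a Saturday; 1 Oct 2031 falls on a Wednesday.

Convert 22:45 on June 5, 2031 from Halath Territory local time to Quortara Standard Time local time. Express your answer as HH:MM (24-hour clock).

1 April 2031 is a Tuesday, so the first Monday is April 7 and the fourth is April 28.
1 September 2031 is a Monday, so the first Saturday is September 6.
June 5, 2031 lies within the daylight-saving period (28 April – 6 September), so Halath Territory is on daylight time, UTC+13:45.
22:45 Halath Territory − 13h45m = 09:00 UTC.
1 March 2031 is a Saturday, so the first Saturday is March 1.
1 October 2031 is a Wednesday, so the first Sunday is October 5 and the fourth is October 26.
At the standard offset (UTC−05:30), 09:00 UTC − 5h30m = 03:30 Quortara Standard Time standard time.
Daylight saving runs 1 March – 26 October; the standard-time date in Quortara Standard Time, June 5, 2031, is inside that window, so Quortara Standard Time is at UTC−04:30.
09:00 UTC − 4h30m = 04:30 Quortara Standard Time.

04:30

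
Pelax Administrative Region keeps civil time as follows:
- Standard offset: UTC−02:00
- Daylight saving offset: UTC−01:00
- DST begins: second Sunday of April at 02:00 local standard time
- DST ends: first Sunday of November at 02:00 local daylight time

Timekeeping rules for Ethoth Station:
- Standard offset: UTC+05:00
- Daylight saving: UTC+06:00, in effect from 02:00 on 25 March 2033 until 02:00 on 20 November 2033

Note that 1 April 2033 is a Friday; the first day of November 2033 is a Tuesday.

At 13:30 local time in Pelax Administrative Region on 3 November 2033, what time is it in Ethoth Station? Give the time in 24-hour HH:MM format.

1 April 2033 is a Friday, so the first Sunday is April 3 and the second is April 10.
1 November 2033 is a Tuesday, so the first Sunday is November 6.
Daylight saving runs 10 April – 6 November; 3 November 2033 is inside that window, so Pelax Administrative Region is at UTC−01:00.
13:30 Pelax Administrative Region + 1h = 14:30 UTC.
At the standard offset (UTC+05:00), 14:30 UTC + 5h = 19:30 Ethoth Station standard time.
The standard-time date in Ethoth Station, 3 November 2033, falls between 25 March and 20 November, so daylight saving is in effect and Ethoth Station is at UTC+06:00.
14:30 UTC + 6h = 20:30 Ethoth Station.

20:30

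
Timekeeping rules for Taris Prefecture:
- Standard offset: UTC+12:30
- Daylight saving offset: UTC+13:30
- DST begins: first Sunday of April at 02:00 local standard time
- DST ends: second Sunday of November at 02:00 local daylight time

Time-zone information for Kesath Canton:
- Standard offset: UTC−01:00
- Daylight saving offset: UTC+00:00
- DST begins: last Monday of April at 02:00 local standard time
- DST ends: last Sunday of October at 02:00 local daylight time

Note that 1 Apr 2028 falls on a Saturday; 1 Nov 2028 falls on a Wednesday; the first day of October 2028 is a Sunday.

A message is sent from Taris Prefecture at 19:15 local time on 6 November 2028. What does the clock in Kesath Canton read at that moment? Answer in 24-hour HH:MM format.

04:45

1 April 2028 is a Saturday, so the first Sunday is April 2.
1 November 2028 is a Wednesday, so the first Sunday is November 5 and the second is November 12.
6 November 2028 lies within the daylight-saving period (2 April – 12 November), so Taris Prefecture is on daylight time, UTC+13:30.
19:15 Taris Prefecture − 13h30m = 05:45 UTC.
1 April 2028 is a Saturday, so Mondays fall on 3, 10, 17, 24; the last is April 24.
1 October 2028 is a Sunday, so Sundays fall on 1, 8, 15, 22, 29; the last is October 29.
At the standard offset (UTC−01:00), 05:45 UTC − 1h = 04:45 Kesath Canton standard time.
Daylight saving runs 24 April – 29 October; the standard-time date in Kesath Canton, 6 November 2028, is outside that window, so Kesath Canton is on standard time at UTC−01:00.
05:45 UTC − 1h = 04:45 Kesath Canton.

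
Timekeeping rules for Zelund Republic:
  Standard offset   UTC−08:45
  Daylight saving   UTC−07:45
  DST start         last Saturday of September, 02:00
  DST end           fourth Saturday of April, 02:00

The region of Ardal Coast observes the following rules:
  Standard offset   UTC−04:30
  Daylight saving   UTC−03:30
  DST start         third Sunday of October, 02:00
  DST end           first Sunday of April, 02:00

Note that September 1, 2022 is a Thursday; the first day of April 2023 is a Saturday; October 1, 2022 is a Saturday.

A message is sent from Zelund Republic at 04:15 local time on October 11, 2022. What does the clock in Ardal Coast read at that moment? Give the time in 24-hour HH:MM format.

1 September 2022 is a Thursday, so Saturdays fall on 3, 10, 17, 24; the last is September 24.
1 April 2023 is a Saturday, so the first Saturday is April 1 and the fourth is April 22.
Daylight saving runs 24 September 2022 – 22 April 2023; October 11, 2022 is inside that window, so Zelund Republic is at UTC−07:45.
04:15 Zelund Republic + 7h45m = 12:00 UTC.
1 October 2022 is a Saturday, so the first Sunday is October 2 and the third is October 16.
1 April 2023 is a Saturday, so the first Sunday is April 2.
At the standard offset (UTC−04:30), 12:00 UTC − 4h30m = 07:30 Ardal Coast standard time.
The standard-time date in Ardal Coast, October 11, 2022, does not fall between 16 October 2022 and 2 April 2023, so daylight saving is not in effect and Ardal Coast is at UTC−04:30.
12:00 UTC − 4h30m = 07:30 Ardal Coast.

07:30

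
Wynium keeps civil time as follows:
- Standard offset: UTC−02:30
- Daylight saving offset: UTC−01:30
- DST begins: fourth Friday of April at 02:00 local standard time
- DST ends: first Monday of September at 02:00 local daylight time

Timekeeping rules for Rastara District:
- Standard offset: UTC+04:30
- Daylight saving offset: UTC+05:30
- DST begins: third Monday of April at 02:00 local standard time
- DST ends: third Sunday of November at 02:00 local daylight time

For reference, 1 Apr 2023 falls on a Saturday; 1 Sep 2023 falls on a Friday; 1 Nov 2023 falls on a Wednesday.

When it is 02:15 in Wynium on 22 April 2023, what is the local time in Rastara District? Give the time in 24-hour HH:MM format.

1 April 2023 is a Saturday, so the first Friday is April 7 and the fourth is April 28.
1 September 2023 is a Friday, so the first Monday is September 4.
22 April 2023 does not fall between 28 April and 4 September, so daylight saving is not in effect and Wynium is at UTC−02:30.
02:15 Wynium + 2h30m = 04:45 UTC.
1 April 2023 is a Saturday, so the first Monday is April 3 and the third is April 17.
1 November 2023 is a Wednesday, so the first Sunday is November 5 and the third is November 19.
At the standard offset (UTC+04:30), 04:45 UTC + 4h30m = 09:15 Rastara District standard time.
Daylight saving runs 17 April – 19 November; the standard-time date in Rastara District, 22 April 2023, is inside that window, so Rastara District is at UTC+05:30.
04:45 UTC + 5h30m = 10:15 Rastara District.

10:15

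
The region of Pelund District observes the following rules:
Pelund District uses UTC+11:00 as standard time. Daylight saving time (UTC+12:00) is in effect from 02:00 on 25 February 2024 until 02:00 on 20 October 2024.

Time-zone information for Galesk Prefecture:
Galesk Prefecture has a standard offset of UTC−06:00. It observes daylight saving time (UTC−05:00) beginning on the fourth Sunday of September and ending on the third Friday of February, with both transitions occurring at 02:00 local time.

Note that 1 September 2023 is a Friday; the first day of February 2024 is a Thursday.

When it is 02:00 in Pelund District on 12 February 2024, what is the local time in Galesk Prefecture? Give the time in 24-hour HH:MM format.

12 February 2024 is outside the daylight-saving period (25 February – 20 October), so Pelund District is on standard time, UTC+11:00.
02:00 Pelund District − 11h = 15:00 UTC (rolling into the previous day, 11 February 2024).
1 September 2023 is a Friday, so the first Sunday is September 3 and the fourth is September 24.
1 February 2024 is a Thursday, so the first Friday is February 2 and the third is February 16.
At the standard offset (UTC−06:00), 15:00 UTC − 6h = 09:00 Galesk Prefecture standard time.
The standard-time date in Galesk Prefecture, 11 February 2024, falls between 24 September 2023 and 16 February 2024, so daylight saving is in effect and Galesk Prefecture is at UTC−05:00.
15:00 UTC − 5h = 10:00 Galesk Prefecture.

10:00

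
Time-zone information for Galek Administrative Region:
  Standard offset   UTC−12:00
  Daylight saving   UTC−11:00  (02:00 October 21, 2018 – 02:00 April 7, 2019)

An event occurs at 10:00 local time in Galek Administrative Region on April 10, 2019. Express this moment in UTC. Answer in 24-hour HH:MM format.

Daylight saving runs 21 October 2018 – 7 April 2019; April 10, 2019 is outside that window, so Galek Administrative Region is on standard time at UTC−12:00.
10:00 local + 12h = 22:00 UTC.

22:00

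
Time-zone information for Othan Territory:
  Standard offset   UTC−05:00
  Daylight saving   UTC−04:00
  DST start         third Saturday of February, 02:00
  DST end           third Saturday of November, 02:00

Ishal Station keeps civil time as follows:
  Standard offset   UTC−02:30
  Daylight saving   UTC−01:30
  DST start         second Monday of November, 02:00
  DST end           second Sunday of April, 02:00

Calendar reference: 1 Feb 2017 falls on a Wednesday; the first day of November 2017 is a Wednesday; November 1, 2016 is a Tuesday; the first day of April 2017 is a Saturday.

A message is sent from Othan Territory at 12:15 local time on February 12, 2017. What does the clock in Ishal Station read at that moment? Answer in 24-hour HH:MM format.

15:45

1 February 2017 is a Wednesday, so the first Saturday is February 4 and the third is February 18.
1 November 2017 is a Wednesday, so the first Saturday is November 4 and the third is November 18.
February 12, 2017 does not fall between 18 February and 18 November, so daylight saving is not in effect and Othan Territory is at UTC−05:00.
12:15 Othan Territory + 5h = 17:15 UTC.
1 November 2016 is a Tuesday, so the first Monday is November 7 and the second is November 14.
1 April 2017 is a Saturday, so the first Sunday is April 2 and the second is April 9.
At the standard offset (UTC−02:30), 17:15 UTC − 2h30m = 14:45 Ishal Station standard time.
The standard-time date in Ishal Station, February 12, 2017, falls between 14 November 2016 and 9 April 2017, so daylight saving is in effect and Ishal Station is at UTC−01:30.
17:15 UTC − 1h30m = 15:45 Ishal Station.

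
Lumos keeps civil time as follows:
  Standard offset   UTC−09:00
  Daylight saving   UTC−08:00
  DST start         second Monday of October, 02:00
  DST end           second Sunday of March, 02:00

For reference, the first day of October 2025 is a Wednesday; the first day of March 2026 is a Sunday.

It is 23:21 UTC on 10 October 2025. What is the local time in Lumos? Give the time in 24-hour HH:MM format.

1 October 2025 is a Wednesday, so the first Monday is October 6 and the second is October 13.
1 March 2026 is a Sunday, so the first Sunday is March 1 and the second is March 8.
At the standard offset (UTC−09:00), 23:21 UTC − 9h = 14:21 Lumos standard time.
Daylight saving runs 13 October 2025 – 8 March 2026; the standard-time date in Lumos, 10 October 2025, is outside that window, so Lumos is on standard time at UTC−09:00.
23:21 UTC − 9h = 14:21 local.

14:21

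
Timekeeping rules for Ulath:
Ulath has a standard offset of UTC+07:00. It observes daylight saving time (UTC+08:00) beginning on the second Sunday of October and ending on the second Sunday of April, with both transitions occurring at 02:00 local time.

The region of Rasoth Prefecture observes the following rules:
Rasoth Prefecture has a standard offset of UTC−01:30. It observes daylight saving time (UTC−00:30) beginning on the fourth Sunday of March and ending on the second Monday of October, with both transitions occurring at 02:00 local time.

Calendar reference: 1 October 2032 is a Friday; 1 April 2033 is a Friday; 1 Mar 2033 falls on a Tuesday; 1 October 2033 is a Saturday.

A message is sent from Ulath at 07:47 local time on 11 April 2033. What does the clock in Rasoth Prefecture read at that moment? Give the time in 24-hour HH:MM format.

00:17

1 October 2032 is a Friday, so the first Sunday is October 3 and the second is October 10.
1 April 2033 is a Friday, so the first Sunday is April 3 and the second is April 10.
11 April 2033 is outside the daylight-saving period (10 October 2032 – 10 April 2033), so Ulath is on standard time, UTC+07:00.
07:47 Ulath − 7h = 00:47 UTC.
1 March 2033 is a Tuesday, so the first Sunday is March 6 and the fourth is March 27.
1 October 2033 is a Saturday, so the first Monday is October 3 and the second is October 10.
At the standard offset (UTC−01:30), 00:47 UTC − 1h30m = 23:17 Rasoth Prefecture standard time (rolling into the previous day, 10 April 2033).
The standard-time date in Rasoth Prefecture, 10 April 2033, lies within the daylight-saving period (27 March – 10 October), so Rasoth Prefecture is on daylight time, UTC−00:30.
00:47 UTC − 0h30m = 00:17 Rasoth Prefecture.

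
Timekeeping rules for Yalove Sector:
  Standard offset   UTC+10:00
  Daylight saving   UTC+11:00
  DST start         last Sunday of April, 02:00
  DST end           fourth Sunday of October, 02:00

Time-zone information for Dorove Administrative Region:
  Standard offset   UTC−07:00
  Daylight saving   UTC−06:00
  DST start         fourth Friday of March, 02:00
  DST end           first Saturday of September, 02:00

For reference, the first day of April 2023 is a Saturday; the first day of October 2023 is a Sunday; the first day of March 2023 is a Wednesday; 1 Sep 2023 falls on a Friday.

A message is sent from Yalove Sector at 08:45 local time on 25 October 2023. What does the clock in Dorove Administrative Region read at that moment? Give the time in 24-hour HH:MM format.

15:45

1 April 2023 is a Saturday, so Sundays fall on 2, 9, 16, 23, 30; the last is April 30.
1 October 2023 is a Sunday, so the first Sunday is October 1 and the fourth is October 22.
25 October 2023 does not fall between 30 April and 22 October, so daylight saving is not in effect and Yalove Sector is at UTC+10:00.
08:45 Yalove Sector − 10h = 22:45 UTC (rolling into the previous day, 24 October 2023).
1 March 2023 is a Wednesday, so the first Friday is March 3 and the fourth is March 24.
1 September 2023 is a Friday, so the first Saturday is September 2.
At the standard offset (UTC−07:00), 22:45 UTC − 7h = 15:45 Dorove Administrative Region standard time.
The standard-time date in Dorove Administrative Region, 24 October 2023, is outside the daylight-saving period (24 March – 2 September), so Dorove Administrative Region is on standard time, UTC−07:00.
22:45 UTC − 7h = 15:45 Dorove Administrative Region.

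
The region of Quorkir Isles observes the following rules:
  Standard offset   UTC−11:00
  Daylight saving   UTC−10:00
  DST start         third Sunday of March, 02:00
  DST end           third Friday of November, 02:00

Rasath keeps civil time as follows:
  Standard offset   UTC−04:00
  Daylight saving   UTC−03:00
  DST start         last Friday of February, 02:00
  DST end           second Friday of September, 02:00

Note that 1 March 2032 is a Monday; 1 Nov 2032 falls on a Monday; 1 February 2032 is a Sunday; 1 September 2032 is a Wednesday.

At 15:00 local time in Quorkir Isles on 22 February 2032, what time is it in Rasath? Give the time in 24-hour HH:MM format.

1 March 2032 is a Monday, so the first Sunday is March 7 and the third is March 21.
1 November 2032 is a Monday, so the first Friday is November 5 and the third is November 19.
22 February 2032 is outside the daylight-saving period (21 March – 19 November), so Quorkir Isles is on standard time, UTC−11:00.
15:00 Quorkir Isles + 11h = 02:00 UTC (rolling into the next day, 23 February 2032).
1 February 2032 is a Sunday, so Fridays fall on 6, 13, 20, 27; the last is February 27.
1 September 2032 is a Wednesday, so the first Friday is September 3 and the second is September 10.
At the standard offset (UTC−04:00), 02:00 UTC − 4h = 22:00 Rasath standard time (rolling into the previous day, 22 February 2032).
The standard-time date in Rasath, 22 February 2032, is outside the daylight-saving period (27 February – 10 September), so Rasath is on standard time, UTC−04:00.
02:00 UTC − 4h = 22:00 Rasath (rolling into the previous day, 22 February 2032).

22:00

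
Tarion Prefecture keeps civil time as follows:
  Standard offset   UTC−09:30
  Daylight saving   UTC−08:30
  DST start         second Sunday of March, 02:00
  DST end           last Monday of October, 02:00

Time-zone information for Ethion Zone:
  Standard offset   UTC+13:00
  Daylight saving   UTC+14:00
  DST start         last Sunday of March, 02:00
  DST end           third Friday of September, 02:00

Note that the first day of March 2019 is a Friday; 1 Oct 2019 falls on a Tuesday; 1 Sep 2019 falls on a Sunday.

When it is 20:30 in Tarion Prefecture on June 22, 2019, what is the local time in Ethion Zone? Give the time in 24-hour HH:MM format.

1 March 2019 is a Friday, so the first Sunday is March 3 and the second is March 10.
1 October 2019 is a Tuesday, so Mondays fall on 7, 14, 21, 28; the last is October 28.
Daylight saving runs 10 March – 28 October; June 22, 2019 is inside that window, so Tarion Prefecture is at UTC−08:30.
20:30 Tarion Prefecture + 8h30m = 05:00 UTC (rolling into the next day, 23 June 2019).
1 March 2019 is a Friday, so Sundays fall on 3, 10, 17, 24, 31; the last is March 31.
1 September 2019 is a Sunday, so the first Friday is September 6 and the third is September 20.
At the standard offset (UTC+13:00), 05:00 UTC + 13h = 18:00 Ethion Zone standard time.
The standard-time date in Ethion Zone, June 23, 2019, falls between 31 March and 20 September, so daylight saving is in effect and Ethion Zone is at UTC+14:00.
05:00 UTC + 14h = 19:00 Ethion Zone.

19:00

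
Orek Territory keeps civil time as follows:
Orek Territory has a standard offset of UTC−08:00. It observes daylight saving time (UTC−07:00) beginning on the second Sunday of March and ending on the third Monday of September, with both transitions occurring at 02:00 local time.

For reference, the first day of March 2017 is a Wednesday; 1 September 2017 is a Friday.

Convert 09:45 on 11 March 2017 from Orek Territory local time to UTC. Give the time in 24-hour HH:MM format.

17:45

1 March 2017 is a Wednesday, so the first Sunday is March 5 and the second is March 12.
1 September 2017 is a Friday, so the first Monday is September 4 and the third is September 18.
11 March 2017 does not fall between 12 March and 18 September, so daylight saving is not in effect and Orek Territory is at UTC−08:00.
09:45 local + 8h = 17:45 UTC.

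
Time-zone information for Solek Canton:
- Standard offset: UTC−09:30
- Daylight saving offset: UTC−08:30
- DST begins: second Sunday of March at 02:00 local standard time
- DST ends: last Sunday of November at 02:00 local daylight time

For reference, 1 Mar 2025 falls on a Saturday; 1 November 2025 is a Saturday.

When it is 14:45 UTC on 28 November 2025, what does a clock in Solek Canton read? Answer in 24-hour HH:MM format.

1 March 2025 is a Saturday, so the first Sunday is March 2 and the second is March 9.
1 November 2025 is a Saturday, so Sundays fall on 2, 9, 16, 23, 30; the last is November 30.
At the standard offset (UTC−09:30), 14:45 UTC − 9h30m = 05:15 Solek Canton standard time.
The standard-time date in Solek Canton, 28 November 2025, lies within the daylight-saving period (9 March – 30 November), so Solek Canton is on daylight time, UTC−08:30.
14:45 UTC − 8h30m = 06:15 local.

06:15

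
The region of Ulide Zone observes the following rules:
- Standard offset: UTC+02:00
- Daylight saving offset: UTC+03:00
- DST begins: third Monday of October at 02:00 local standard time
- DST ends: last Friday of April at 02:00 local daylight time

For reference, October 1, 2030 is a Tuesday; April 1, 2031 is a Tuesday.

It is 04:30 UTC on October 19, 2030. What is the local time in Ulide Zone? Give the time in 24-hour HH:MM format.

06:30

1 October 2030 is a Tuesday, so the first Monday is October 7 and the third is October 21.
1 April 2031 is a Tuesday, so Fridays fall on 4, 11, 18, 25; the last is April 25.
At the standard offset (UTC+02:00), 04:30 UTC + 2h = 06:30 Ulide Zone standard time.
The standard-time date in Ulide Zone, October 19, 2030, does not fall between 21 October 2030 and 25 April 2031, so daylight saving is not in effect and Ulide Zone is at UTC+02:00.
04:30 UTC + 2h = 06:30 local.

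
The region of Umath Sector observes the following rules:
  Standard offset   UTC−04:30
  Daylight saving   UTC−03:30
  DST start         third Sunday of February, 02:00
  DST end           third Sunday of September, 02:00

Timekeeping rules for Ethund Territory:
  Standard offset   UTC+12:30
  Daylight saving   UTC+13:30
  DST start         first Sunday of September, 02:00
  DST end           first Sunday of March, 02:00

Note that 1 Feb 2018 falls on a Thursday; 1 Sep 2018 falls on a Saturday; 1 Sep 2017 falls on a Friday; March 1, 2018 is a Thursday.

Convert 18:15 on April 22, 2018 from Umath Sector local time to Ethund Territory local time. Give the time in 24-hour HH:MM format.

1 February 2018 is a Thursday, so the first Sunday is February 4 and the third is February 18.
1 September 2018 is a Saturday, so the first Sunday is September 2 and the third is September 16.
April 22, 2018 falls between 18 February and 16 September, so daylight saving is in effect and Umath Sector is at UTC−03:30.
18:15 Umath Sector + 3h30m = 21:45 UTC.
1 September 2017 is a Friday, so the first Sunday is September 3.
1 March 2018 is a Thursday, so the first Sunday is March 4.
At the standard offset (UTC+12:30), 21:45 UTC + 12h30m = 10:15 Ethund Territory standard time (rolling into the next day, 23 April 2018).
The standard-time date in Ethund Territory, April 23, 2018, is outside the daylight-saving period (3 September 2017 – 4 March 2018), so Ethund Territory is on standard time, UTC+12:30.
21:45 UTC + 12h30m = 10:15 Ethund Territory (rolling into the next day, 23 April 2018).

10:15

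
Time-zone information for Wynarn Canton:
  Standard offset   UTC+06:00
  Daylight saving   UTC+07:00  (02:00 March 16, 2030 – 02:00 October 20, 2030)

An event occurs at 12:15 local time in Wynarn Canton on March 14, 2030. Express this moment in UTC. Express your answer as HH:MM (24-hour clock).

06:15

March 14, 2030 does not fall between 16 March and 20 October, so daylight saving is not in effect and Wynarn Canton is at UTC+06:00.
12:15 local − 6h = 06:15 UTC.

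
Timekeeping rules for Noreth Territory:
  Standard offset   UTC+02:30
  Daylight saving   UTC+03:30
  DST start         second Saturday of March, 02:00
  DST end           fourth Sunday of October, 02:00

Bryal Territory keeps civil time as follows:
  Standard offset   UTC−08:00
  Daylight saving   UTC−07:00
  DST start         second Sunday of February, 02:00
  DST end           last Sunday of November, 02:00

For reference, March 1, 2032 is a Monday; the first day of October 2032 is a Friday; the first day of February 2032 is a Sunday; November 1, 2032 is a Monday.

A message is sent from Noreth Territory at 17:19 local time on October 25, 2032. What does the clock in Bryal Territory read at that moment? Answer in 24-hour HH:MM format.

07:49

1 March 2032 is a Monday, so the first Saturday is March 6 and the second is March 13.
1 October 2032 is a Friday, so the first Sunday is October 3 and the fourth is October 24.
Daylight saving runs 13 March – 24 October; October 25, 2032 is outside that window, so Noreth Territory is on standard time at UTC+02:30.
17:19 Noreth Territory − 2h30m = 14:49 UTC.
1 February 2032 is a Sunday, so the first Sunday is February 1 and the second is February 8.
1 November 2032 is a Monday, so Sundays fall on 7, 14, 21, 28; the last is November 28.
At the standard offset (UTC−08:00), 14:49 UTC − 8h = 06:49 Bryal Territory standard time.
The standard-time date in Bryal Territory, October 25, 2032, lies within the daylight-saving period (8 February – 28 November), so Bryal Territory is on daylight time, UTC−07:00.
14:49 UTC − 7h = 07:49 Bryal Territory.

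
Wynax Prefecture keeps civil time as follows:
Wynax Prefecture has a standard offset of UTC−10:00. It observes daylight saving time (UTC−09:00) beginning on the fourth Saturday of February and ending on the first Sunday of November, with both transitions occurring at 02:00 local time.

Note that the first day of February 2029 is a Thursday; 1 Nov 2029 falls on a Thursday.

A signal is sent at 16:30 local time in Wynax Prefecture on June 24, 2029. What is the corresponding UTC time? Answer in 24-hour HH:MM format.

01:30

1 February 2029 is a Thursday, so the first Saturday is February 3 and the fourth is February 24.
1 November 2029 is a Thursday, so the first Sunday is November 4.
June 24, 2029 lies within the daylight-saving period (24 February – 4 November), so Wynax Prefecture is on daylight time, UTC−09:00.
16:30 local + 9h = 01:30 UTC (rolling into the next day, 25 June 2029).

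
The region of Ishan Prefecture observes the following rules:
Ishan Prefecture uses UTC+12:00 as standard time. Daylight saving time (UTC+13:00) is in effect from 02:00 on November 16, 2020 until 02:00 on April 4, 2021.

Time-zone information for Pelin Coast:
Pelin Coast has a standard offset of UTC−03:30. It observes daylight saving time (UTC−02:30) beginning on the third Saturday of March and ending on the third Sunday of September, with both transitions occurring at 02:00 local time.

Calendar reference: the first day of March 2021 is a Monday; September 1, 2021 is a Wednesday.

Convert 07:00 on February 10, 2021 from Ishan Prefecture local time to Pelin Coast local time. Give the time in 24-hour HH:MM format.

Daylight saving runs 16 November 2020 – 4 April 2021; February 10, 2021 is inside that window, so Ishan Prefecture is at UTC+13:00.
07:00 Ishan Prefecture − 13h = 18:00 UTC (rolling into the previous day, 9 February 2021).
1 March 2021 is a Monday, so the first Saturday is March 6 and the third is March 20.
1 September 2021 is a Wednesday, so the first Sunday is September 5 and the third is September 19.
At the standard offset (UTC−03:30), 18:00 UTC − 3h30m = 14:30 Pelin Coast standard time.
Daylight saving runs 20 March – 19 September; the standard-time date in Pelin Coast, February 9, 2021, is outside that window, so Pelin Coast is on standard time at UTC−03:30.
18:00 UTC − 3h30m = 14:30 Pelin Coast.

14:30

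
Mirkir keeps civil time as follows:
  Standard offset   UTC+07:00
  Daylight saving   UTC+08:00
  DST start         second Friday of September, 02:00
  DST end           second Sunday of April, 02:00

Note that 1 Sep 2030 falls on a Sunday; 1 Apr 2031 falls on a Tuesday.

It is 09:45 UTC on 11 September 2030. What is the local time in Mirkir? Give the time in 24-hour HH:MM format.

16:45

1 September 2030 is a Sunday, so the first Friday is September 6 and the second is September 13.
1 April 2031 is a Tuesday, so the first Sunday is April 6 and the second is April 13.
At the standard offset (UTC+07:00), 09:45 UTC + 7h = 16:45 Mirkir standard time.
The standard-time date in Mirkir, 11 September 2030, does not fall between 13 September 2030 and 13 April 2031, so daylight saving is not in effect and Mirkir is at UTC+07:00.
09:45 UTC + 7h = 16:45 local.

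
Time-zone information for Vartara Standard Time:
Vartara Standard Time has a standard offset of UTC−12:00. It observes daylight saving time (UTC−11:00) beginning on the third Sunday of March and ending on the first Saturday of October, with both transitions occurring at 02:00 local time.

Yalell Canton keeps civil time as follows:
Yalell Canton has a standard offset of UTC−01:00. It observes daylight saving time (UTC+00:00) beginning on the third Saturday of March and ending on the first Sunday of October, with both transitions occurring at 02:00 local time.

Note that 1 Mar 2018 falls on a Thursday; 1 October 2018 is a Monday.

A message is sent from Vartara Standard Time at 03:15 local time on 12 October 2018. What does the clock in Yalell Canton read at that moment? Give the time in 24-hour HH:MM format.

14:15

1 March 2018 is a Thursday, so the first Sunday is March 4 and the third is March 18.
1 October 2018 is a Monday, so the first Saturday is October 6.
Daylight saving runs 18 March – 6 October; 12 October 2018 is outside that window, so Vartara Standard Time is on standard time at UTC−12:00.
03:15 Vartara Standard Time + 12h = 15:15 UTC.
1 March 2018 is a Thursday, so the first Saturday is March 3 and the third is March 17.
1 October 2018 is a Monday, so the first Sunday is October 7.
At the standard offset (UTC−01:00), 15:15 UTC − 1h = 14:15 Yalell Canton standard time.
The standard-time date in Yalell Canton, 12 October 2018, is outside the daylight-saving period (17 March – 7 October), so Yalell Canton is on standard time, UTC−01:00.
15:15 UTC − 1h = 14:15 Yalell Canton.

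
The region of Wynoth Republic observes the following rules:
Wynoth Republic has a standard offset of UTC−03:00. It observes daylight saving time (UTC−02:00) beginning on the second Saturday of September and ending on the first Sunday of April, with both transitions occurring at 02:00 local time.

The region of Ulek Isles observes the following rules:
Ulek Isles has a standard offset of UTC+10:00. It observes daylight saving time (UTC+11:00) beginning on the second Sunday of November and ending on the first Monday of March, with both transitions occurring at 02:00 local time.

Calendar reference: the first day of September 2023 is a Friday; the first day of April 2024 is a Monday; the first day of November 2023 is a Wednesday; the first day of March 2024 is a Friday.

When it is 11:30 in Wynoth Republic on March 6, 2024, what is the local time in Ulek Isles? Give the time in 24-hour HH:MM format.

23:30

1 September 2023 is a Friday, so the first Saturday is September 2 and the second is September 9.
1 April 2024 is a Monday, so the first Sunday is April 7.
March 6, 2024 falls between 9 September 2023 and 7 April 2024, so daylight saving is in effect and Wynoth Republic is at UTC−02:00.
11:30 Wynoth Republic + 2h = 13:30 UTC.
1 November 2023 is a Wednesday, so the first Sunday is November 5 and the second is November 12.
1 March 2024 is a Friday, so the first Monday is March 4.
At the standard offset (UTC+10:00), 13:30 UTC + 10h = 23:30 Ulek Isles standard time.
The standard-time date in Ulek Isles, March 6, 2024, does not fall between 12 November 2023 and 4 March 2024, so daylight saving is not in effect and Ulek Isles is at UTC+10:00.
13:30 UTC + 10h = 23:30 Ulek Isles.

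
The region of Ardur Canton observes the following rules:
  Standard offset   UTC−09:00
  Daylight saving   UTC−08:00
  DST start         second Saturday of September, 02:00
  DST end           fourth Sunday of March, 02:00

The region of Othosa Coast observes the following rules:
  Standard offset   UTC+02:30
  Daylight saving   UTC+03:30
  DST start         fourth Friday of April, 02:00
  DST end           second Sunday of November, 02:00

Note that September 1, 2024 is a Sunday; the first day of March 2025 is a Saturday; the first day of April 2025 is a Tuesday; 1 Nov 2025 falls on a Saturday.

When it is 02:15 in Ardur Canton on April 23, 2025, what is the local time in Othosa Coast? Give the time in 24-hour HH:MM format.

1 September 2024 is a Sunday, so the first Saturday is September 7 and the second is September 14.
1 March 2025 is a Saturday, so the first Sunday is March 2 and the fourth is March 23.
Daylight saving runs 14 September 2024 – 23 March 2025; April 23, 2025 is outside that window, so Ardur Canton is on standard time at UTC−09:00.
02:15 Ardur Canton + 9h = 11:15 UTC.
1 April 2025 is a Tuesday, so the first Friday is April 4 and the fourth is April 25.
1 November 2025 is a Saturday, so the first Sunday is November 2 and the second is November 9.
At the standard offset (UTC+02:30), 11:15 UTC + 2h30m = 13:45 Othosa Coast standard time.
Daylight saving runs 25 April – 9 November; the standard-time date in Othosa Coast, April 23, 2025, is outside that window, so Othosa Coast is on standard time at UTC+02:30.
11:15 UTC + 2h30m = 13:45 Othosa Coast.

13:45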